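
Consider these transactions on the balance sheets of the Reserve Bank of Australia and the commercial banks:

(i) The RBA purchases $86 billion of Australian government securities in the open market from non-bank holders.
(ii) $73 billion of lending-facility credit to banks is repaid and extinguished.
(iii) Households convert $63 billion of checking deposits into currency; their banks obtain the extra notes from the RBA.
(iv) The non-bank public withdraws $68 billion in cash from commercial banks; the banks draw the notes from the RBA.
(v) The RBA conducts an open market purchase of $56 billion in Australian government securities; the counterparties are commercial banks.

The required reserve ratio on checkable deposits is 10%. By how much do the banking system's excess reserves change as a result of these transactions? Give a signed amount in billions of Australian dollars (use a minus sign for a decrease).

-$57.5 billion

Asset purchase (from non-banks) $86 billion: reserves +$86B, deposits +$86B.
Discount-window repayment $73 billion: reserves −$73B, deposits 0.
Currency withdrawal $63 billion: reserves −$63B, deposits −$63B.
Currency withdrawal $68 billion: reserves −$68B, deposits −$68B.
OMO purchase (from banks) $56 billion: reserves +$56B, deposits 0.
Totals: Δreserves = −$62B, Δdeposits = −$45B.
Δrequired reserves = 10% × −$45B = −$4.5B.
Δexcess reserves = Δreserves − Δrequired = −$62B − (−$4.5B) = -$57.5 billion.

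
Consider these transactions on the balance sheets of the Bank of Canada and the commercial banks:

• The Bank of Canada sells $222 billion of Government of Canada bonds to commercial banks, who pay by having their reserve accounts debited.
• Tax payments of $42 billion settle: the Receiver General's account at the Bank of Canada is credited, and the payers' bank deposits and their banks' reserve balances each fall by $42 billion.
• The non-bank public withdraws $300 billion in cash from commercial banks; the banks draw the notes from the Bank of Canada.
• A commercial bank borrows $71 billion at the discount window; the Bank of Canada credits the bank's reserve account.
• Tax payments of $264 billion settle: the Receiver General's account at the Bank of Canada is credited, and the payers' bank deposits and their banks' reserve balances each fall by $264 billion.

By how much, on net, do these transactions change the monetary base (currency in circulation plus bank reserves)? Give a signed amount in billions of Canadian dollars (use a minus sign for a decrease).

OMO sale (to banks) $222 billion: Bank of Canada balance sheet contracts → −$222B.
Government account inflow $42 billion: reserves shift to a non-base liability → −$42B.
Currency withdrawal $300 billion: just a shift between currency and reserves — both are base money → 0.
Discount-window loan $71 billion: Bank of Canada balance sheet expands → +$71B.
Government account inflow $264 billion: reserves shift to a non-base liability → −$264B.
Net: −222 − 42 + 0 + 71 − 264 = -$457 billion.

-$457 billion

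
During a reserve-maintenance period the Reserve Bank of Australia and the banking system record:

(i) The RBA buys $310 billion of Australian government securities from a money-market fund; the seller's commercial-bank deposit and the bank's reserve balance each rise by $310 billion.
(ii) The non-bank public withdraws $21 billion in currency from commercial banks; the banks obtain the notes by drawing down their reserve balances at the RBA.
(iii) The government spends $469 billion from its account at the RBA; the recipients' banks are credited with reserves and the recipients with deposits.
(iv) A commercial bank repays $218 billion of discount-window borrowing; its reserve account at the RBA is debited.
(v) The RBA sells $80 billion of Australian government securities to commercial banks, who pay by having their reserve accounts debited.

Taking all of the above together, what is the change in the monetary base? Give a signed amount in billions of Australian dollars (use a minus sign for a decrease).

+$481 billion

Asset purchase (from non-banks) $310 billion: RBA balance sheet expands → +$310B.
Currency withdrawal $21 billion: just a shift between currency and reserves — both are base money → 0.
Government spending $469 billion: a non-base liability converts back to reserves → +$469B.
Discount-window repayment $218 billion: RBA balance sheet contracts → −$218B.
OMO sale (to banks) $80 billion: RBA balance sheet contracts → −$80B.
Net: 310 + 0 + 469 − 218 − 80 = +$481 billion.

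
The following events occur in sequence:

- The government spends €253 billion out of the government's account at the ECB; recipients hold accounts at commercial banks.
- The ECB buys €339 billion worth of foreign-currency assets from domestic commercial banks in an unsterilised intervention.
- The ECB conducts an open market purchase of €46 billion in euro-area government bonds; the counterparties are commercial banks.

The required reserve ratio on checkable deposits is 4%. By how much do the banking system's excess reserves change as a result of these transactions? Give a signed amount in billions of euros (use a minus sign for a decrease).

Government spending €253 billion: reserves +€253B, deposits +€253B.
FX purchase €339 billion: reserves +€339B, deposits 0.
OMO purchase (from banks) €46 billion: reserves +€46B, deposits 0.
Totals: Δreserves = +€638B, Δdeposits = +€253B.
Δrequired reserves = 4% × +€253B = +€10.12B.
Δexcess reserves = Δreserves − Δrequired = +€638B − (+€10.12B) = +€627.88 billion.

+€627.88 billion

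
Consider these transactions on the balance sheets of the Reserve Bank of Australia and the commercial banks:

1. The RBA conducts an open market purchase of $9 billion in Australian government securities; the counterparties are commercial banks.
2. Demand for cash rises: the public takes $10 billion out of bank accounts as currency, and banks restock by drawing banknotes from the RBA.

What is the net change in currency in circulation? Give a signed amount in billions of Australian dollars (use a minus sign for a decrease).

+$10 billion

RBA balance sheet:
  Assets:      Securities +$9B
  Liabilities: Bank reserves −$1B, Currency in circulation +$10B
Commercial banking system:
  Assets:      Reserves at CB −$1B, Securities −$9B
  Liabilities: Checkable deposits −$10B
So the change in currency in circulation is +$10 billion.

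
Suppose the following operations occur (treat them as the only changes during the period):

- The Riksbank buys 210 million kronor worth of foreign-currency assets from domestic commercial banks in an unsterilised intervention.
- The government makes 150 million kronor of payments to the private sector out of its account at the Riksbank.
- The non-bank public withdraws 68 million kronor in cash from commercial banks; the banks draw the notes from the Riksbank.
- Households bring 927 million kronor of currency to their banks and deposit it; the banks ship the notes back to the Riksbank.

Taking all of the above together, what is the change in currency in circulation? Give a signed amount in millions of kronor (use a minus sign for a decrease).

-859 million

Riksbank balance sheet:
  Assets:      Foreign assets +210M
  Liabilities: Bank reserves +1219M, Currency in circulation −859M, Government deposits −150M
Commercial banking system:
  Assets:      Reserves at CB +1219M, Foreign assets −210M
  Liabilities: Checkable deposits +1009M
So the change in currency in circulation is -859 million.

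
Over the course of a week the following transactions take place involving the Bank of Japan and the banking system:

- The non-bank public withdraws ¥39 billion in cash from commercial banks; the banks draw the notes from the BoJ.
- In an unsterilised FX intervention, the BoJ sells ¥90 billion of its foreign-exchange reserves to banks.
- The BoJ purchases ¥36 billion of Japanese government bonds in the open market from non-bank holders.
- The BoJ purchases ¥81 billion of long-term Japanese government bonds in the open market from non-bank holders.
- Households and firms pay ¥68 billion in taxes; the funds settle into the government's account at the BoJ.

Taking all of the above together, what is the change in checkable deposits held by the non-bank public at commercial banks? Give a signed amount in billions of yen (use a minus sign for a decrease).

+¥10 billion

Currency withdrawal ¥39 billion: non-bank counterparties' bank balances fall → −¥39B.
FX sale ¥90 billion: the counterparty is a bank, so public deposits are unchanged → 0.
Asset purchase (from non-banks) ¥36 billion: non-bank counterparties' bank balances rise → +¥36B.
Asset purchase (from non-banks) ¥81 billion: non-bank counterparties' bank balances rise → +¥81B.
Government account inflow ¥68 billion: non-bank counterparties' bank balances fall → −¥68B.
Net: −39 + 0 + 36 + 81 − 68 = +¥10 billion.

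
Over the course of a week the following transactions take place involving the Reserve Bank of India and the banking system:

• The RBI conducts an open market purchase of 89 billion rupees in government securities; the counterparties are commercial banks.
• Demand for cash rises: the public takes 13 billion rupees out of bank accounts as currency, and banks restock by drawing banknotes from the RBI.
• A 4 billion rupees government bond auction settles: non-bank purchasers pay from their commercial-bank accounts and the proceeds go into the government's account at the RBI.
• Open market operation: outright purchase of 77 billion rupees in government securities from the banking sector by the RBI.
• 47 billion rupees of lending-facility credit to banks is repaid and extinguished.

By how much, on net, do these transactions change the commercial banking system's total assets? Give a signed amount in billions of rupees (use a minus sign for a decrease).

-64 billion

OMO purchase (from banks) 89 billion rupees: just an asset swap on bank balance sheets → 0.
Currency withdrawal 13 billion rupees: bank balance sheets shrink → −13B.
Government account inflow 4 billion rupees: bank balance sheets shrink → −4B.
OMO purchase (from banks) 77 billion rupees: just an asset swap on bank balance sheets → 0.
Discount-window repayment 47 billion rupees: bank balance sheets shrink → −47B.
Net: 0 − 13 − 4 + 0 − 47 = -64 billion.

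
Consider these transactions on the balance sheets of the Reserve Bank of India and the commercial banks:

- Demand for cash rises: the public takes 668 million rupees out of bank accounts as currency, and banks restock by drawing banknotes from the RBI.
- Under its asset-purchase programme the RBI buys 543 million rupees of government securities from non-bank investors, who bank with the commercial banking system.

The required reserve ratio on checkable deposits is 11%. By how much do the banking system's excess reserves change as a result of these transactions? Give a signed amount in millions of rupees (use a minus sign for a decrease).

Currency withdrawal 668 million rupees: reserves −668M, deposits −668M.
Asset purchase (from non-banks) 543 million rupees: reserves +543M, deposits +543M.
Totals: Δreserves = −125M, Δdeposits = −125M.
Δrequired reserves = 11% × −125M = −13.75M.
Δexcess reserves = Δreserves − Δrequired = −125M − (−13.75M) = -111.25 million.

-111.25 million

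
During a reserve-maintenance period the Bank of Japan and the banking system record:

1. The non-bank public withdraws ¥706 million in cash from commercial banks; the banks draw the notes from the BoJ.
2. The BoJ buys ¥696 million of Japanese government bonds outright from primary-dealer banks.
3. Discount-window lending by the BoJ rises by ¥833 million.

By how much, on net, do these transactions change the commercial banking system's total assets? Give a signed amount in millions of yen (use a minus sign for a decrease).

Currency withdrawal ¥706 million: bank balance sheets shrink → −¥706M.
OMO purchase (from banks) ¥696 million: just an asset swap on bank balance sheets → 0.
Discount-window loan ¥833 million: bank balance sheets expand → +¥833M.
Net: −706 + 0 + 833 = +¥127 million.

+¥127 million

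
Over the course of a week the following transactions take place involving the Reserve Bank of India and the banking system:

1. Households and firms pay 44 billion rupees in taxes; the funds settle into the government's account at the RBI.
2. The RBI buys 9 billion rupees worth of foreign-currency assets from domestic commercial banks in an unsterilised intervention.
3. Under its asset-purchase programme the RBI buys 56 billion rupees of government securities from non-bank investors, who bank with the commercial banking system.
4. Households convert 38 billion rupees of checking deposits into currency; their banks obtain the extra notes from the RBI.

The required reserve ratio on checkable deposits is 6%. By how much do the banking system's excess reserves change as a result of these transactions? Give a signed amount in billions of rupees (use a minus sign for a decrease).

Government account inflow 44 billion rupees: reserves −44B, deposits −44B.
FX purchase 9 billion rupees: reserves +9B, deposits 0.
Asset purchase (from non-banks) 56 billion rupees: reserves +56B, deposits +56B.
Currency withdrawal 38 billion rupees: reserves −38B, deposits −38B.
Totals: Δreserves = −17B, Δdeposits = −26B.
Δrequired reserves = 6% × −26B = −1.56B.
Δexcess reserves = Δreserves − Δrequired = −17B − (−1.56B) = -15.44 billion.

-15.44 billion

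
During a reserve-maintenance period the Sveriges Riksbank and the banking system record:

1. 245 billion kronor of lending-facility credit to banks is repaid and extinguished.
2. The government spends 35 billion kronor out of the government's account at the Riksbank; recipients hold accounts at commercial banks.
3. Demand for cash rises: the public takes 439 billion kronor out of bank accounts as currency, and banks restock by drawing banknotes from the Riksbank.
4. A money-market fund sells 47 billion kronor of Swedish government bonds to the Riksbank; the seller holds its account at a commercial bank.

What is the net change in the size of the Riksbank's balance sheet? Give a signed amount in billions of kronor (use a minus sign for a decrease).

Riksbank balance sheet:
  Assets:      Securities +47B, Loans to banks −245B
  Liabilities: Bank reserves −602B, Currency in circulation +439B, Government deposits −35B
Change in total Riksbank assets = -198 billion.

-198 billion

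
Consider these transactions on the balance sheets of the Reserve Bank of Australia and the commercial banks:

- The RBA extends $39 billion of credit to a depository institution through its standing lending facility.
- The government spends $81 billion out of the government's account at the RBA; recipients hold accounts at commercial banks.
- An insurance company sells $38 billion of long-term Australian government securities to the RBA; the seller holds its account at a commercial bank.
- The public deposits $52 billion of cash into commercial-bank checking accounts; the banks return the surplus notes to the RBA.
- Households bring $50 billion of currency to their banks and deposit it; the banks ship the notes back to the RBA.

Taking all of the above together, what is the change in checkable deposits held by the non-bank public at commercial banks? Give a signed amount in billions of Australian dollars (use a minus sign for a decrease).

RBA balance sheet:
  Assets:      Securities +$38B, Loans to banks +$39B
  Liabilities: Bank reserves +$260B, Currency in circulation −$102B, Government deposits −$81B
Commercial banking system:
  Assets:      Reserves at CB +$260B
  Liabilities: Checkable deposits +$221B, Borrowings from CB +$39B
So the change in checkable deposits held by the non-bank public at commercial banks is +$221 billion.

+$221 billion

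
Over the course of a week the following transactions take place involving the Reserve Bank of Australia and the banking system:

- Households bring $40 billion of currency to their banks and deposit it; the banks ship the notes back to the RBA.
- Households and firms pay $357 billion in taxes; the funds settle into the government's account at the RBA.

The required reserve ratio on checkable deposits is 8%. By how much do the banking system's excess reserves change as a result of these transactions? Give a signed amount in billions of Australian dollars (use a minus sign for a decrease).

-$291.64 billion

Currency deposit $40 billion: reserves +$40B, deposits +$40B.
Government account inflow $357 billion: reserves −$357B, deposits −$357B.
Totals: Δreserves = −$317B, Δdeposits = −$317B.
Δrequired reserves = 8% × −$317B = −$25.36B.
Δexcess reserves = Δreserves − Δrequired = −$317B − (−$25.36B) = -$291.64 billion.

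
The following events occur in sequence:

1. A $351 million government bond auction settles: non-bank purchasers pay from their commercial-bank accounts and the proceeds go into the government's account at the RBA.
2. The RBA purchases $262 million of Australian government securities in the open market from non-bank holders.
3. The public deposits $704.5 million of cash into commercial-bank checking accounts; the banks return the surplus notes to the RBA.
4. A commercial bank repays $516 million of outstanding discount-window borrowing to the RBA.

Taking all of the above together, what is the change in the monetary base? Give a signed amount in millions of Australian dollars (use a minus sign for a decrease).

Government account inflow $351 million: reserves shift to a non-base liability → −$351M.
Asset purchase (from non-banks) $262 million: RBA balance sheet expands → +$262M.
Currency deposit $704.5 million: just a shift between currency and reserves — both are base money → 0.
Discount-window repayment $516 million: RBA balance sheet contracts → −$516M.
Net: −351 + 262 + 0 − 516 = -$605 million.

-$605 million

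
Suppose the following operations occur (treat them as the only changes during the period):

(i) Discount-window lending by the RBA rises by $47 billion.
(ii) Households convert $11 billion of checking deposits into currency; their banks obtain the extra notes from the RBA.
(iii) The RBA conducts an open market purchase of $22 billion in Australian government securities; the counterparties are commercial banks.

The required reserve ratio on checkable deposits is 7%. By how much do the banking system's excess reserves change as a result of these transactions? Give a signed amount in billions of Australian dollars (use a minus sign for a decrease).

Discount-window loan $47 billion: reserves +$47B, deposits 0.
Currency withdrawal $11 billion: reserves −$11B, deposits −$11B.
OMO purchase (from banks) $22 billion: reserves +$22B, deposits 0.
Totals: Δreserves = +$58B, Δdeposits = −$11B.
Δrequired reserves = 7% × −$11B = −$0.77B.
Δexcess reserves = Δreserves − Δrequired = +$58B − (−$0.77B) = +$58.77 billion.

+$58.77 billion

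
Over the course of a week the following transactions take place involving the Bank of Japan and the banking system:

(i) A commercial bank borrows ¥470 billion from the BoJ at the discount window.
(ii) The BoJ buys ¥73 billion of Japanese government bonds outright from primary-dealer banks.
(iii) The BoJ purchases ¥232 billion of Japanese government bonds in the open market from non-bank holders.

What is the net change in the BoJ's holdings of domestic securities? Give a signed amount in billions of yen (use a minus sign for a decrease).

Discount-window loan ¥470 billion: the BoJ's securities portfolio is untouched → 0.
OMO purchase (from banks) ¥73 billion: securities added to the BoJ's portfolio → +¥73B.
Asset purchase (from non-banks) ¥232 billion: securities added to the BoJ's portfolio → +¥232B.
Net: 0 + 73 + 232 = +¥305 billion.

+¥305 billion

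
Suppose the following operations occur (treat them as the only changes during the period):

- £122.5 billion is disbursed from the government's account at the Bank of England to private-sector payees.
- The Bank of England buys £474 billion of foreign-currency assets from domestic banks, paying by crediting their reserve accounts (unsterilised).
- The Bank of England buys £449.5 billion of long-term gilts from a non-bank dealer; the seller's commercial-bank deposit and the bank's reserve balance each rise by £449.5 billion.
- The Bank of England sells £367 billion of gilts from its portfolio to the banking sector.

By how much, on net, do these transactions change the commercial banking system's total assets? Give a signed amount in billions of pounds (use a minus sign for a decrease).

Bank of England balance sheet:
  Assets:      Securities +£82.5B, Foreign assets +£474B
  Liabilities: Bank reserves +£679B, Government deposits −£122.5B
Commercial banking system:
  Assets:      Reserves at CB +£679B, Securities +£367B, Foreign assets −£474B
  Liabilities: Checkable deposits +£572B
Change in total bank assets = +£572 billion.

+£572 billion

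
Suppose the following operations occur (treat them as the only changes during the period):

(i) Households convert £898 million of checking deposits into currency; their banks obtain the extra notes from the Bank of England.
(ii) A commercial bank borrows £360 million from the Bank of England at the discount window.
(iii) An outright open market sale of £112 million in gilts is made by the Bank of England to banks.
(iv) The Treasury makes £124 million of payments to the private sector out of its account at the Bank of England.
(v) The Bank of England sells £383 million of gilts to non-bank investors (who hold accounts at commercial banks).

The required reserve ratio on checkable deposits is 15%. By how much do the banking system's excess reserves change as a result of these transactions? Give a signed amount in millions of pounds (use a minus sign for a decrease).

Currency withdrawal £898 million: reserves −£898M, deposits −£898M.
Discount-window loan £360 million: reserves +£360M, deposits 0.
OMO sale (to banks) £112 million: reserves −£112M, deposits 0.
Government spending £124 million: reserves +£124M, deposits +£124M.
Asset sale (to non-banks) £383 million: reserves −£383M, deposits −£383M.
Totals: Δreserves = −£909M, Δdeposits = −£1157M.
Δrequired reserves = 15% × −£1157M = −£173.55M.
Δexcess reserves = Δreserves − Δrequired = −£909M − (−£173.55M) = -£735.45 million.

-£735.45 million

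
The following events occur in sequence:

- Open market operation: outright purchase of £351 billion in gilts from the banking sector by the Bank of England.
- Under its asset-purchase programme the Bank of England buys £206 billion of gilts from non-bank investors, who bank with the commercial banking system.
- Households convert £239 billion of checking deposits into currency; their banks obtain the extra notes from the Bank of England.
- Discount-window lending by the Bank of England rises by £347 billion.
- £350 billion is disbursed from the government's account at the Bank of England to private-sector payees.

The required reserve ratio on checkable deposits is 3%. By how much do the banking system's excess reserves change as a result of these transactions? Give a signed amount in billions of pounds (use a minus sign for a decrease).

+£1005.49 billion

OMO purchase (from banks) £351 billion: reserves +£351B, deposits 0.
Asset purchase (from non-banks) £206 billion: reserves +£206B, deposits +£206B.
Currency withdrawal £239 billion: reserves −£239B, deposits −£239B.
Discount-window loan £347 billion: reserves +£347B, deposits 0.
Government spending £350 billion: reserves +£350B, deposits +£350B.
Totals: Δreserves = +£1015B, Δdeposits = +£317B.
Δrequired reserves = 3% × +£317B = +£9.51B.
Δexcess reserves = Δreserves − Δrequired = +£1015B − (+£9.51B) = +£1005.49 billion.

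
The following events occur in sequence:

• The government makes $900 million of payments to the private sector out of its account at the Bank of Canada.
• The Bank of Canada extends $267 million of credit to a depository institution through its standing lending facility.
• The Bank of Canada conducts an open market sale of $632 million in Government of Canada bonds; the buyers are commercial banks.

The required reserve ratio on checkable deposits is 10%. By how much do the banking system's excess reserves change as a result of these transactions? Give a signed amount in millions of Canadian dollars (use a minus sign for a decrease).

Government spending $900 million: reserves +$900M, deposits +$900M.
Discount-window loan $267 million: reserves +$267M, deposits 0.
OMO sale (to banks) $632 million: reserves −$632M, deposits 0.
Totals: Δreserves = +$535M, Δdeposits = +$900M.
Δrequired reserves = 10% × +$900M = +$90M.
Δexcess reserves = Δreserves − Δrequired = +$535M − (+$90M) = +$445 million.

+$445 million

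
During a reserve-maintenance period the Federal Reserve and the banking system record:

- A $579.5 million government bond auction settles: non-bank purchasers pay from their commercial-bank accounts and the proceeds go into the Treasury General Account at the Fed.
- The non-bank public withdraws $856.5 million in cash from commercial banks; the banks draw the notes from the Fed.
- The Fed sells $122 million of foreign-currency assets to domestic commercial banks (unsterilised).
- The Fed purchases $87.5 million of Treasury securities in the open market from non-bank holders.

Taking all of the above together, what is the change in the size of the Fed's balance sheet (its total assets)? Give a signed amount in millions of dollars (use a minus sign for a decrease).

Government account inflow $579.5 million: only the composition of liabilities changes → 0.
Currency withdrawal $856.5 million: only the composition of liabilities changes → 0.
FX sale $122 million: a Fed asset is shed → −$122M.
Asset purchase (from non-banks) $87.5 million: a Fed asset is acquired → +$87.5M.
Net: 0 + 0 − 122 + 87.5 = -$34.5 million.

-$34.5 million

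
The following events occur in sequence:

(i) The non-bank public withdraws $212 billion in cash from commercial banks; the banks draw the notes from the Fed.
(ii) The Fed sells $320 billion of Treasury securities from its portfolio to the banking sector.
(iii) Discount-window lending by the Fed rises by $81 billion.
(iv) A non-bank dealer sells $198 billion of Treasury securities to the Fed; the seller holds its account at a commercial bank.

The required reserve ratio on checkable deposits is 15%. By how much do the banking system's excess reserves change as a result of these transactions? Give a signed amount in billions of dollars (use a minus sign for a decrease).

-$250.9 billion

Currency withdrawal $212 billion: reserves −$212B, deposits −$212B.
OMO sale (to banks) $320 billion: reserves −$320B, deposits 0.
Discount-window loan $81 billion: reserves +$81B, deposits 0.
Asset purchase (from non-banks) $198 billion: reserves +$198B, deposits +$198B.
Totals: Δreserves = −$253B, Δdeposits = −$14B.
Δrequired reserves = 15% × −$14B = −$2.1B.
Δexcess reserves = Δreserves − Δrequired = −$253B − (−$2.1B) = -$250.9 billion.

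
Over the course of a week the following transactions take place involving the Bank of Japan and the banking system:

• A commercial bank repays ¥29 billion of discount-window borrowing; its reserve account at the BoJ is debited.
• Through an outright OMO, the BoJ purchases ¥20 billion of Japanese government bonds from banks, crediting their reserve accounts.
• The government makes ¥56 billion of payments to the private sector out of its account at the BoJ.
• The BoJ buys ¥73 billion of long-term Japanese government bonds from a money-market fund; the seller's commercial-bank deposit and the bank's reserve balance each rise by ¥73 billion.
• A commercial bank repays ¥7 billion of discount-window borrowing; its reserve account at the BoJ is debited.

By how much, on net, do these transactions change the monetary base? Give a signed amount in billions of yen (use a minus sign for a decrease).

+¥113 billion

BoJ balance sheet:
  Assets:      Securities +¥93B, Loans to banks −¥36B
  Liabilities: Bank reserves +¥113B, Government deposits −¥56B
Monetary base = currency + reserves: 0 + (+¥113B) = +¥113 billion.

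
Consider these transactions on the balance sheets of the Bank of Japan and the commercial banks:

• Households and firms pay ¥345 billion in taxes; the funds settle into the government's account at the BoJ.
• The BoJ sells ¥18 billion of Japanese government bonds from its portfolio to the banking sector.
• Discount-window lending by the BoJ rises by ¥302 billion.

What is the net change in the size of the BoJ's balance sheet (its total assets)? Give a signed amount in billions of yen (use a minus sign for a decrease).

+¥284 billion

BoJ balance sheet:
  Assets:      Securities −¥18B, Loans to banks +¥302B
  Liabilities: Bank reserves −¥61B, Government deposits +¥345B
Commercial banking system:
  Assets:      Reserves at CB −¥61B, Securities +¥18B
  Liabilities: Checkable deposits −¥345B, Borrowings from CB +¥302B
Change in total BoJ assets = +¥284 billion.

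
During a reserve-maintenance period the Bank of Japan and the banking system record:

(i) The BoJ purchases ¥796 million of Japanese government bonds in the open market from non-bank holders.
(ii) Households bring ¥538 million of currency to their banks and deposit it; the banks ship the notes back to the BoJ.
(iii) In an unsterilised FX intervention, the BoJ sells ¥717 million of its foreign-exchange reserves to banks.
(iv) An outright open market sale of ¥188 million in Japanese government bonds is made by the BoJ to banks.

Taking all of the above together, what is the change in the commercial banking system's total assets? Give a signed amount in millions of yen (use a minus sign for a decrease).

+¥1334 million

BoJ balance sheet:
  Assets:      Securities +¥608M, Foreign assets −¥717M
  Liabilities: Bank reserves +¥429M, Currency in circulation −¥538M
Commercial banking system:
  Assets:      Reserves at CB +¥429M, Securities +¥188M, Foreign assets +¥717M
  Liabilities: Checkable deposits +¥1334M
Change in total bank assets = +¥1334 million.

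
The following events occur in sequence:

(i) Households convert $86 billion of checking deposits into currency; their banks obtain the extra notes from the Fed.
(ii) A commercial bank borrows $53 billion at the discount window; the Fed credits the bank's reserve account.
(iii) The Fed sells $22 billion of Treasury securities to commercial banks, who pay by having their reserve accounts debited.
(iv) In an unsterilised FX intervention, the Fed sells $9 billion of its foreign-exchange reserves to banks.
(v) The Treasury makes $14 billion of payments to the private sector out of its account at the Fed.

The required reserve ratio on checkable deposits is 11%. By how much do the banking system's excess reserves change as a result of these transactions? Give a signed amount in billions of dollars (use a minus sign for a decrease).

Currency withdrawal $86 billion: reserves −$86B, deposits −$86B.
Discount-window loan $53 billion: reserves +$53B, deposits 0.
OMO sale (to banks) $22 billion: reserves −$22B, deposits 0.
FX sale $9 billion: reserves −$9B, deposits 0.
Government spending $14 billion: reserves +$14B, deposits +$14B.
Totals: Δreserves = −$50B, Δdeposits = −$72B.
Δrequired reserves = 11% × −$72B = −$7.92B.
Δexcess reserves = Δreserves − Δrequired = −$50B − (−$7.92B) = -$42.08 billion.

-$42.08 billion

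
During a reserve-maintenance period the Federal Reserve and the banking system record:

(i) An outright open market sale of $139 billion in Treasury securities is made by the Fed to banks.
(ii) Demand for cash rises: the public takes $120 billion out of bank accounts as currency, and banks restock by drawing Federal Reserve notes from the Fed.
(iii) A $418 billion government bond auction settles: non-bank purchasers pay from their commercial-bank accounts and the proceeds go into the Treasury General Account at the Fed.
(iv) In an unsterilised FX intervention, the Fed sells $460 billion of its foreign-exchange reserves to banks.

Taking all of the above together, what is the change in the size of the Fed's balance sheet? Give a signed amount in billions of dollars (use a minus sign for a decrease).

-$599 billion

OMO sale (to banks) $139 billion: a Fed asset is shed → −$139B.
Currency withdrawal $120 billion: only the composition of liabilities changes → 0.
Government account inflow $418 billion: only the composition of liabilities changes → 0.
FX sale $460 billion: a Fed asset is shed → −$460B.
Net: −139 + 0 + 0 − 460 = -$599 billion.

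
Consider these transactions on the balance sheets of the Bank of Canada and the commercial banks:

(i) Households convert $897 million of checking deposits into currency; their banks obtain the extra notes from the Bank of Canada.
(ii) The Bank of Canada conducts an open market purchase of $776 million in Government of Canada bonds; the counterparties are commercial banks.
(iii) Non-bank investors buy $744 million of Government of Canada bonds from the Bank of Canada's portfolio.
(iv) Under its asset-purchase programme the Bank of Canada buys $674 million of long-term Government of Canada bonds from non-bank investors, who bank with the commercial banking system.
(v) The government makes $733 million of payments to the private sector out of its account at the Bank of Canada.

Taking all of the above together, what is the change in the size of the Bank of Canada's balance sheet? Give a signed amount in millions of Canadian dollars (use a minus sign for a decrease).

+$706 million

Currency withdrawal $897 million: only the composition of liabilities changes → 0.
OMO purchase (from banks) $776 million: a Bank of Canada asset is acquired → +$776M.
Asset sale (to non-banks) $744 million: a Bank of Canada asset is shed → −$744M.
Asset purchase (from non-banks) $674 million: a Bank of Canada asset is acquired → +$674M.
Government spending $733 million: only the composition of liabilities changes → 0.
Net: 0 + 776 − 744 + 674 + 0 = +$706 million.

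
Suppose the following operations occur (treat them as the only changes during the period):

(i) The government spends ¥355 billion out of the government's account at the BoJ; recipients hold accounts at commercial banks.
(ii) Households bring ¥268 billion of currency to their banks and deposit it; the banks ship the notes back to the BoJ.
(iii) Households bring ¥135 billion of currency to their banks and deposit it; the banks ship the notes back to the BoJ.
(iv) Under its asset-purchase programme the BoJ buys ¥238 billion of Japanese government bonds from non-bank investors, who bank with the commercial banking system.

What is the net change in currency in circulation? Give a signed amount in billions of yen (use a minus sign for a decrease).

-¥403 billion

BoJ balance sheet:
  Assets:      Securities +¥238B
  Liabilities: Bank reserves +¥996B, Currency in circulation −¥403B, Government deposits −¥355B
Commercial banking system:
  Assets:      Reserves at CB +¥996B
  Liabilities: Checkable deposits +¥996B
So the change in currency in circulation is -¥403 billion.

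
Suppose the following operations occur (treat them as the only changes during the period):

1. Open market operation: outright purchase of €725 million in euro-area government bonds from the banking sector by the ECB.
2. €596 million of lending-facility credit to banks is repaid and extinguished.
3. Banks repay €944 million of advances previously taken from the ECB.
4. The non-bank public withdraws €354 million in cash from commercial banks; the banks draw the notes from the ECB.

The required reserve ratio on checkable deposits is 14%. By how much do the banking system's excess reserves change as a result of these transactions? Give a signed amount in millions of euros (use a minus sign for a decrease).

-€1119.44 million

OMO purchase (from banks) €725 million: reserves +€725M, deposits 0.
Discount-window repayment €596 million: reserves −€596M, deposits 0.
Discount-window repayment €944 million: reserves −€944M, deposits 0.
Currency withdrawal €354 million: reserves −€354M, deposits −€354M.
Totals: Δreserves = −€1169M, Δdeposits = −€354M.
Δrequired reserves = 14% × −€354M = −€49.56M.
Δexcess reserves = Δreserves − Δrequired = −€1169M − (−€49.56M) = -€1119.44 million.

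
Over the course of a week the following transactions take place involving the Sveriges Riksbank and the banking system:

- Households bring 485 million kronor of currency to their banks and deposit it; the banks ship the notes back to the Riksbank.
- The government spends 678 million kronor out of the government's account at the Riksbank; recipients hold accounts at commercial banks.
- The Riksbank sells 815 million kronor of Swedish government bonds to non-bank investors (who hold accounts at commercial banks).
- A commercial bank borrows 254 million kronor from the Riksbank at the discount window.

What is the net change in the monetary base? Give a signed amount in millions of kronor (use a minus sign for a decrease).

+117 million

Riksbank balance sheet:
  Assets:      Securities −815M, Loans to banks +254M
  Liabilities: Bank reserves +602M, Currency in circulation −485M, Government deposits −678M
Commercial banking system:
  Assets:      Reserves at CB +602M
  Liabilities: Checkable deposits +348M, Borrowings from CB +254M
Monetary base = currency + reserves: −485M + (+602M) = +117 million.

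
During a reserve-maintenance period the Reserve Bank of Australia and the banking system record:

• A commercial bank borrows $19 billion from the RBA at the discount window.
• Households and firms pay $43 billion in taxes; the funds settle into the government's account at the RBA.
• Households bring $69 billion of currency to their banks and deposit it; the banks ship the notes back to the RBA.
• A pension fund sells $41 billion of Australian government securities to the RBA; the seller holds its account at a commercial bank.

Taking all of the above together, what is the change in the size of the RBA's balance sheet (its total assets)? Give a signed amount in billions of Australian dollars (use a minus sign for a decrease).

+$60 billion

Discount-window loan $19 billion: an RBA asset is acquired → +$19B.
Government account inflow $43 billion: only the composition of liabilities changes → 0.
Currency deposit $69 billion: only the composition of liabilities changes → 0.
Asset purchase (from non-banks) $41 billion: an RBA asset is acquired → +$41B.
Net: 19 + 0 + 0 + 41 = +$60 billion.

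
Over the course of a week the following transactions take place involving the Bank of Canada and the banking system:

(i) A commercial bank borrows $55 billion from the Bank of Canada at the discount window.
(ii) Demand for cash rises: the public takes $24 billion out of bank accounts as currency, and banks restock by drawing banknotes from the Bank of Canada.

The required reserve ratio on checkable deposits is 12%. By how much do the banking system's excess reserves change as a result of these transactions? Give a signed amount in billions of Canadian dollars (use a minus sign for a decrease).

+$33.88 billion

Discount-window loan $55 billion: reserves +$55B, deposits 0.
Currency withdrawal $24 billion: reserves −$24B, deposits −$24B.
Totals: Δreserves = +$31B, Δdeposits = −$24B.
Δrequired reserves = 12% × −$24B = −$2.88B.
Δexcess reserves = Δreserves − Δrequired = +$31B − (−$2.88B) = +$33.88 billion.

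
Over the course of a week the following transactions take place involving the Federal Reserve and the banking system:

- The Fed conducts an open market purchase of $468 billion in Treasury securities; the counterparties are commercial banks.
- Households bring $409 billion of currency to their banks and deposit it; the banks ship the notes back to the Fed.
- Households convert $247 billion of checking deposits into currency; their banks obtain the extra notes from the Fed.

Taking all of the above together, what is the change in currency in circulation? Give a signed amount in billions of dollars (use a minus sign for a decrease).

-$162 billion

OMO purchase (from banks) $468 billion: no currency enters or leaves circulation → 0.
Currency deposit $409 billion: notes return to the central bank → −$409B.
Currency withdrawal $247 billion: notes leave the central bank → +$247B.
Net: 0 − 409 + 247 = -$162 billion.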